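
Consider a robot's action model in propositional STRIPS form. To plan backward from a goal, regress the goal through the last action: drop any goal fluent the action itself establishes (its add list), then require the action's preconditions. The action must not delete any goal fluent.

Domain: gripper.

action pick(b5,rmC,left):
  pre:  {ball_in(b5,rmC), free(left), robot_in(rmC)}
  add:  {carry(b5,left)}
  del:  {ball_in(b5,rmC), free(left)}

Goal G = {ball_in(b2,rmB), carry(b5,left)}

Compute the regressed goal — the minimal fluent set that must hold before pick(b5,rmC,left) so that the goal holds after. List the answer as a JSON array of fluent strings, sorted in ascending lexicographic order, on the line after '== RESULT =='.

Regress:
  G ∩ del = {}  (empty — regression defined)
  G \ add = {ball_in(b2,rmB), carry(b5,left)} \ {carry(b5,left)} = {ball_in(b2,rmB)}
  ∪ pre   = {ball_in(b2,rmB)} ∪ {ball_in(b5,rmC), free(left), robot_in(rmC)}
          = {ball_in(b2,rmB), ball_in(b5,rmC), free(left), robot_in(rmC)}

== RESULT ==
["ball_in(b2,rmB)", "ball_in(b5,rmC)", "free(left)", "robot_in(rmC)"]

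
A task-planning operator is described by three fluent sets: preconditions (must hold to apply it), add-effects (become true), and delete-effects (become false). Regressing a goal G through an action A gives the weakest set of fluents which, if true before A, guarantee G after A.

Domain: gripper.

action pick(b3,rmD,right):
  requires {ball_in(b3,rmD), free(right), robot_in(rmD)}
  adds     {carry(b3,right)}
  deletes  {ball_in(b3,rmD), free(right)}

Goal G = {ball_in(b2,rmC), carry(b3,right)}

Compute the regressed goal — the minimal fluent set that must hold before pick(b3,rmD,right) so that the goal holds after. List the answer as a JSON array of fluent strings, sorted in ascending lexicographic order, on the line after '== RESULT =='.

Compute (G \ add) ∪ pre:
  G ∩ del = {}  (empty — regression defined)
  G \ add = {ball_in(b2,rmC), carry(b3,right)} \ {carry(b3,right)} = {ball_in(b2,rmC)}
  ∪ pre   = {ball_in(b2,rmC)} ∪ {ball_in(b3,rmD), free(right), robot_in(rmD)}
          = {ball_in(b2,rmC), ball_in(b3,rmD), free(right), robot_in(rmD)}

== RESULT ==
["ball_in(b2,rmC)", "ball_in(b3,rmD)", "free(right)", "robot_in(rmD)"]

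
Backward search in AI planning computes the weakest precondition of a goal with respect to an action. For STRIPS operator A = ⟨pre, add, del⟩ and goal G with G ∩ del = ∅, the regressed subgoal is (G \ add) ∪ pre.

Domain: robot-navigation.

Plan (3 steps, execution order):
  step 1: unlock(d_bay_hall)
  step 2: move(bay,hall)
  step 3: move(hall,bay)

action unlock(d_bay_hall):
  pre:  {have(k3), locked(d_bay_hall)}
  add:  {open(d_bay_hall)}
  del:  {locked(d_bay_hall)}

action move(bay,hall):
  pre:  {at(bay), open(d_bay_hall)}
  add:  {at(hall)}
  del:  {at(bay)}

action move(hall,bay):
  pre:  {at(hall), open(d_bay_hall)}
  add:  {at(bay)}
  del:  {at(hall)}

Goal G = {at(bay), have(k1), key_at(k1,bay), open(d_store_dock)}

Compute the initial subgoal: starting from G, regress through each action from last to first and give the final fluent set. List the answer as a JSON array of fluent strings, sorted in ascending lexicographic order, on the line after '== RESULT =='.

Regress step by step:
  through step 3 (move(hall,bay)): drop {at(bay)}, keep {have(k1), key_at(k1,bay), open(d_store_dock)}, require {at(hall), open(d_bay_hall)}
    → {at(hall), have(k1), key_at(k1,bay), open(d_bay_hall), open(d_store_dock)}
  through step 2 (move(bay,hall)): drop {at(hall)}, keep {have(k1), key_at(k1,bay), open(d_bay_hall), open(d_store_dock)}, require {at(bay), open(d_bay_hall)}
    → {at(bay), have(k1), key_at(k1,bay), open(d_bay_hall), open(d_store_dock)}
  through step 1 (unlock(d_bay_hall)): drop {open(d_bay_hall)}, keep {at(bay), have(k1), key_at(k1,bay), open(d_store_dock)}, require {have(k3), locked(d_bay_hall)}
    → {at(bay), have(k1), have(k3), key_at(k1,bay), locked(d_bay_hall), open(d_store_dock)}

== RESULT ==
["at(bay)", "have(k1)", "have(k3)", "key_at(k1,bay)", "locked(d_bay_hall)", "open(d_store_dock)"]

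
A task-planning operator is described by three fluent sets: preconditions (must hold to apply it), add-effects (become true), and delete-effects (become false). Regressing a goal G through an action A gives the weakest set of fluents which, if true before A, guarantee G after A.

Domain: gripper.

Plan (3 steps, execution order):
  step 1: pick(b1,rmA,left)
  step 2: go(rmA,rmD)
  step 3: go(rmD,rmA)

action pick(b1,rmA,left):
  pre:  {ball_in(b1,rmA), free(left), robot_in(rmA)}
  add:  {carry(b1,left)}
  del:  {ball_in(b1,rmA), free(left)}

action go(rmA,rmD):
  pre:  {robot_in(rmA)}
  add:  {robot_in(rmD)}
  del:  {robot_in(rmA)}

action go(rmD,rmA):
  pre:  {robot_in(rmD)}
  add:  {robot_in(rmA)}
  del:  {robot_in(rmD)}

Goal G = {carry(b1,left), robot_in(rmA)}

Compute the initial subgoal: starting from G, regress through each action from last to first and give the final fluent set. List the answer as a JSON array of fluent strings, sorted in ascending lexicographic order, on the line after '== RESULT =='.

Work backward from the goal:
  through step 3 (go(rmD,rmA)): drop {robot_in(rmA)}, keep {carry(b1,left)}, require {robot_in(rmD)}
    → {carry(b1,left), robot_in(rmD)}
  through step 2 (go(rmA,rmD)): drop {robot_in(rmD)}, keep {carry(b1,left)}, require {robot_in(rmA)}
    → {carry(b1,left), robot_in(rmA)}
  through step 1 (pick(b1,rmA,left)): drop {carry(b1,left)}, keep {robot_in(rmA)}, require {ball_in(b1,rmA), free(left), robot_in(rmA)}
    → {ball_in(b1,rmA), free(left), robot_in(rmA)}

== RESULT ==
["ball_in(b1,rmA)", "free(left)", "robot_in(rmA)"]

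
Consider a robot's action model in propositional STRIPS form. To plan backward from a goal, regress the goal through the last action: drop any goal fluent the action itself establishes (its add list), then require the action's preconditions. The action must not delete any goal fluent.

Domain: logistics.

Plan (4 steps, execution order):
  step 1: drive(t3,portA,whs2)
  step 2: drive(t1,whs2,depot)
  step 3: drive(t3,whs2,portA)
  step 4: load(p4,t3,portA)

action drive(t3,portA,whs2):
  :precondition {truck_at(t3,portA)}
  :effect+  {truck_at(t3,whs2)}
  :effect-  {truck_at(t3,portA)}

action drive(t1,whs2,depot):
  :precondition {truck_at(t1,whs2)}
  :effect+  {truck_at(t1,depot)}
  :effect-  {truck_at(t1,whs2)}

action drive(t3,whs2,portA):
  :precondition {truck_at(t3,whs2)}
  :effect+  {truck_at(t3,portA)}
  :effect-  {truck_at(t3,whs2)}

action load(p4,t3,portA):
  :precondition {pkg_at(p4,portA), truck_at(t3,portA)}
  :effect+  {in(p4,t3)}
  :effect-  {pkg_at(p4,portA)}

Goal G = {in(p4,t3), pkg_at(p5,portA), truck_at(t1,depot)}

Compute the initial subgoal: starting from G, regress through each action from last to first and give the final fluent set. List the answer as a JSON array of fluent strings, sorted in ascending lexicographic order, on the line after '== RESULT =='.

Regress step by step:
  through step 4 (load(p4,t3,portA)): drop {in(p4,t3)}, keep {pkg_at(p5,portA), truck_at(t1,depot)}, require {pkg_at(p4,portA), truck_at(t3,portA)}
    → {pkg_at(p4,portA), pkg_at(p5,portA), truck_at(t1,depot), truck_at(t3,portA)}
  through step 3 (drive(t3,whs2,portA)): drop {truck_at(t3,portA)}, keep {pkg_at(p4,portA), pkg_at(p5,portA), truck_at(t1,depot)}, require {truck_at(t3,whs2)}
    → {pkg_at(p4,portA), pkg_at(p5,portA), truck_at(t1,depot), truck_at(t3,whs2)}
  through step 2 (drive(t1,whs2,depot)): drop {truck_at(t1,depot)}, keep {pkg_at(p4,portA), pkg_at(p5,portA), truck_at(t3,whs2)}, require {truck_at(t1,whs2)}
    → {pkg_at(p4,portA), pkg_at(p5,portA), truck_at(t1,whs2), truck_at(t3,whs2)}
  through step 1 (drive(t3,portA,whs2)): drop {truck_at(t3,whs2)}, keep {pkg_at(p4,portA), pkg_at(p5,portA), truck_at(t1,whs2)}, require {truck_at(t3,portA)}
    → {pkg_at(p4,portA), pkg_at(p5,portA), truck_at(t1,whs2), truck_at(t3,portA)}

== RESULT ==
["pkg_at(p4,portA)", "pkg_at(p5,portA)", "truck_at(t1,whs2)", "truck_at(t3,portA)"]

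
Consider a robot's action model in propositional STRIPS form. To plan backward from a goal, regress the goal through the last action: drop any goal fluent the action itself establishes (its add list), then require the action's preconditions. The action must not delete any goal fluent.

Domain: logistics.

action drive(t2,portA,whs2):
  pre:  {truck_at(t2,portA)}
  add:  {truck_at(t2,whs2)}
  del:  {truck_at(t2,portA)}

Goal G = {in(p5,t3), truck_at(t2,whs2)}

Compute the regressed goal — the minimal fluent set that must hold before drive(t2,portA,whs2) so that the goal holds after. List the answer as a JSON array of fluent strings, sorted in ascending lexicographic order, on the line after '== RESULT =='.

Regress:
  G ∩ del = {}  (empty — regression defined)
  G \ add = {in(p5,t3), truck_at(t2,whs2)} \ {truck_at(t2,whs2)} = {in(p5,t3)}
  ∪ pre   = {in(p5,t3)} ∪ {truck_at(t2,portA)}
          = {in(p5,t3), truck_at(t2,portA)}

== RESULT ==
["in(p5,t3)", "truck_at(t2,portA)"]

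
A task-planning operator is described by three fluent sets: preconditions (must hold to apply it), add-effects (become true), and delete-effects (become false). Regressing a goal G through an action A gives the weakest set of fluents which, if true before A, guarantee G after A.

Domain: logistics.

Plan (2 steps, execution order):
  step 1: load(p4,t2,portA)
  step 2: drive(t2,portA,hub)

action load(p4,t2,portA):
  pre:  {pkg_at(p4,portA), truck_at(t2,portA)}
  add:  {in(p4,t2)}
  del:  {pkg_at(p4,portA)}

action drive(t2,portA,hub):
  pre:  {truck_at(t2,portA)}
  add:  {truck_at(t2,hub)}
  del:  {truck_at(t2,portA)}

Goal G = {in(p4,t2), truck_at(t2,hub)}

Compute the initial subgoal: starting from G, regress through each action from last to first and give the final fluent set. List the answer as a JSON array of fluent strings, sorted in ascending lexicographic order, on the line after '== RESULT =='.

Regress step by step:
  through step 2 (drive(t2,portA,hub)): drop {truck_at(t2,hub)}, keep {in(p4,t2)}, require {truck_at(t2,portA)}
    → {in(p4,t2), truck_at(t2,portA)}
  through step 1 (load(p4,t2,portA)): drop {in(p4,t2)}, keep {truck_at(t2,portA)}, require {pkg_at(p4,portA), truck_at(t2,portA)}
    → {pkg_at(p4,portA), truck_at(t2,portA)}

== RESULT ==
["pkg_at(p4,portA)", "truck_at(t2,portA)"]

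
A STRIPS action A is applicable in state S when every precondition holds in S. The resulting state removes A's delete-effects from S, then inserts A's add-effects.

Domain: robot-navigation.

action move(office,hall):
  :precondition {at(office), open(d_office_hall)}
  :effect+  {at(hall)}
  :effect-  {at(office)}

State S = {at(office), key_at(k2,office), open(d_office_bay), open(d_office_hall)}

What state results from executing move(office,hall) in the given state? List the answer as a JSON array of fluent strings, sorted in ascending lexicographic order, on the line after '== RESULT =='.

Progress:
  pre ⊆ S: {at(office), open(d_office_hall)} ⊆ S  — applicable
  S \ del = {key_at(k2,office), open(d_office_bay), open(d_office_hall)}
  ∪ add   = {at(hall), key_at(k2,office), open(d_office_bay), open(d_office_hall)}

== RESULT ==
["at(hall)", "key_at(k2,office)", "open(d_office_bay)", "open(d_office_hall)"]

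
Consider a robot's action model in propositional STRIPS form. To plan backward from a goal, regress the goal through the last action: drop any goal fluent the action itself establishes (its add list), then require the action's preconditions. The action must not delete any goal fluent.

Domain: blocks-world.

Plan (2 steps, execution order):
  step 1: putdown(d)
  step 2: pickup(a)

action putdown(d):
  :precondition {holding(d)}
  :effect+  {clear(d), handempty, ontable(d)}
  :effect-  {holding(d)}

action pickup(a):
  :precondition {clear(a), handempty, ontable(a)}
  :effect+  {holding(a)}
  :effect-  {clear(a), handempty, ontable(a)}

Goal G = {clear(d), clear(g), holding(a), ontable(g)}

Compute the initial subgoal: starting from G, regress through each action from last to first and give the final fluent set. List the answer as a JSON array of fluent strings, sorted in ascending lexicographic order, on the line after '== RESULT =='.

Regress step by step:
  through step 2 (pickup(a)): drop {holding(a)}, keep {clear(d), clear(g), ontable(g)}, require {clear(a), handempty, ontable(a)}
    → {clear(a), clear(d), clear(g), handempty, ontable(a), ontable(g)}
  through step 1 (putdown(d)): drop {clear(d), handempty}, keep {clear(a), clear(g), ontable(a), ontable(g)}, require {holding(d)}
    → {clear(a), clear(g), holding(d), ontable(a), ontable(g)}

== RESULT ==
["clear(a)", "clear(g)", "holding(d)", "ontable(a)", "ontable(g)"]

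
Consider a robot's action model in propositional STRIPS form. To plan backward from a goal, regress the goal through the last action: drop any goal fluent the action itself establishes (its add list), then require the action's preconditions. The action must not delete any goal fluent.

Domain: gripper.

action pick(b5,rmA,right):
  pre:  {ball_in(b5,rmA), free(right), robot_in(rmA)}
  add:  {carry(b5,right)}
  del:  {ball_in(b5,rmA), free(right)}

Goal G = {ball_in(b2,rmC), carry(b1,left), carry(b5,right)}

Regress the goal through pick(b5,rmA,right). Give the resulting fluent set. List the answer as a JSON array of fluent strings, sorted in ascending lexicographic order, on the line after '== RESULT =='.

Regress:
  G ∩ del = {}  (empty — regression defined)
  G \ add = {ball_in(b2,rmC), carry(b1,left), carry(b5,right)} \ {carry(b5,right)} = {ball_in(b2,rmC), carry(b1,left)}
  ∪ pre   = {ball_in(b2,rmC), carry(b1,left)} ∪ {ball_in(b5,rmA), free(right), robot_in(rmA)}
          = {ball_in(b2,rmC), ball_in(b5,rmA), carry(b1,left), free(right), robot_in(rmA)}

== RESULT ==
["ball_in(b2,rmC)", "ball_in(b5,rmA)", "carry(b1,left)", "free(right)", "robot_in(rmA)"]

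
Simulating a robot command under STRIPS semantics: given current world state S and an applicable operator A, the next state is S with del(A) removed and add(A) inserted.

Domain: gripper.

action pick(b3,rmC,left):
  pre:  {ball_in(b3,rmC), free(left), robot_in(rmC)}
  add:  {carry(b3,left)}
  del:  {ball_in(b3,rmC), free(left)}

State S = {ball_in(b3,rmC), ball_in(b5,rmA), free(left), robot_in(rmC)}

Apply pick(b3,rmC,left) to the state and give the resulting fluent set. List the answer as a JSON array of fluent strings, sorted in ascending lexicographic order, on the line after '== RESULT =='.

Compute (S \ del) ∪ add:
  pre ⊆ S: {ball_in(b3,rmC), free(left), robot_in(rmC)} ⊆ S  — applicable
  S \ del = {ball_in(b5,rmA), robot_in(rmC)}
  ∪ add   = {ball_in(b5,rmA), carry(b3,left), robot_in(rmC)}

== RESULT ==
["ball_in(b5,rmA)", "carry(b3,left)", "robot_in(rmC)"]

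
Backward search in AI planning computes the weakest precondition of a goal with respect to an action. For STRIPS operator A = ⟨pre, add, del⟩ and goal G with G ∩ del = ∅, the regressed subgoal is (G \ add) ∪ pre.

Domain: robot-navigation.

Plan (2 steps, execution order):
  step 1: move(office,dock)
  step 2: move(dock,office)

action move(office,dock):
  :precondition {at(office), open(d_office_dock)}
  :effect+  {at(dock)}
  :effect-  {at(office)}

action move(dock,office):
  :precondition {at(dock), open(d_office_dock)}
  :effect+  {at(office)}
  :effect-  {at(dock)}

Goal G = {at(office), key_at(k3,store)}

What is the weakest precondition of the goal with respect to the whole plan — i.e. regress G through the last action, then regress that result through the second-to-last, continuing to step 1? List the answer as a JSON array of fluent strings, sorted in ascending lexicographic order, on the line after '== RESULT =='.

Work backward from the goal:
  through step 2 (move(dock,office)): drop {at(office)}, keep {key_at(k3,store)}, require {at(dock), open(d_office_dock)}
    → {at(dock), key_at(k3,store), open(d_office_dock)}
  through step 1 (move(office,dock)): drop {at(dock)}, keep {key_at(k3,store), open(d_office_dock)}, require {at(office), open(d_office_dock)}
    → {at(office), key_at(k3,store), open(d_office_dock)}

== RESULT ==
["at(office)", "key_at(k3,store)", "open(d_office_dock)"]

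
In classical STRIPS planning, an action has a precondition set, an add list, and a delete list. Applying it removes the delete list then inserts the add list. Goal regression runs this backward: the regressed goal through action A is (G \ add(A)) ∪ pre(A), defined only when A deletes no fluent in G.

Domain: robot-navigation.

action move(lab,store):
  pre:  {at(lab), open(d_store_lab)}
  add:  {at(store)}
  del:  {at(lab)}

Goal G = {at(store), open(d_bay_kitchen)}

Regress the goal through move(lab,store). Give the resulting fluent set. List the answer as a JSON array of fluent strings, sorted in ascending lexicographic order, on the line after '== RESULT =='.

Regress:
  G ∩ del = {}  (empty — regression defined)
  G \ add = {at(store), open(d_bay_kitchen)} \ {at(store)} = {open(d_bay_kitchen)}
  ∪ pre   = {open(d_bay_kitchen)} ∪ {at(lab), open(d_store_lab)}
          = {at(lab), open(d_bay_kitchen), open(d_store_lab)}

== RESULT ==
["at(lab)", "open(d_bay_kitchen)", "open(d_store_lab)"]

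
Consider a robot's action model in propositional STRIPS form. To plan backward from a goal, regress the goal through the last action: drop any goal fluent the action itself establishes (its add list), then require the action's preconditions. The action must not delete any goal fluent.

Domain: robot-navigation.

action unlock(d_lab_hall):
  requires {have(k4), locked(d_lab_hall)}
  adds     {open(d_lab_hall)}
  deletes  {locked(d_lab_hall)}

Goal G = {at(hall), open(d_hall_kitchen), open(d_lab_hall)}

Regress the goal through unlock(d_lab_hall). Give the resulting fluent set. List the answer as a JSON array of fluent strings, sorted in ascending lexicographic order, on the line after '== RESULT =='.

Regress:
  G ∩ del = {}  (empty — regression defined)
  G \ add = {at(hall), open(d_hall_kitchen), open(d_lab_hall)} \ {open(d_lab_hall)} = {at(hall), open(d_hall_kitchen)}
  ∪ pre   = {at(hall), open(d_hall_kitchen)} ∪ {have(k4), locked(d_lab_hall)}
          = {at(hall), have(k4), locked(d_lab_hall), open(d_hall_kitchen)}

== RESULT ==
["at(hall)", "have(k4)", "locked(d_lab_hall)", "open(d_hall_kitchen)"]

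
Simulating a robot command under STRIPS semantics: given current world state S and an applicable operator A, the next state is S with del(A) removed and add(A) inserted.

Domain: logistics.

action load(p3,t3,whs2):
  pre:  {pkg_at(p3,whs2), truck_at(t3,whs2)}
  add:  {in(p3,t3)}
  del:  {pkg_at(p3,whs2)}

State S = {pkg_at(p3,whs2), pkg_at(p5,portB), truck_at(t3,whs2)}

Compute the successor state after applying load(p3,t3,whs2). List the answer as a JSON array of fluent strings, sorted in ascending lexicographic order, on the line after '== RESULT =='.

Compute (S \ del) ∪ add:
  pre ⊆ S: {pkg_at(p3,whs2), truck_at(t3,whs2)} ⊆ S  — applicable
  S \ del = {pkg_at(p5,portB), truck_at(t3,whs2)}
  ∪ add   = {in(p3,t3), pkg_at(p5,portB), truck_at(t3,whs2)}

== RESULT ==
["in(p3,t3)", "pkg_at(p5,portB)", "truck_at(t3,whs2)"]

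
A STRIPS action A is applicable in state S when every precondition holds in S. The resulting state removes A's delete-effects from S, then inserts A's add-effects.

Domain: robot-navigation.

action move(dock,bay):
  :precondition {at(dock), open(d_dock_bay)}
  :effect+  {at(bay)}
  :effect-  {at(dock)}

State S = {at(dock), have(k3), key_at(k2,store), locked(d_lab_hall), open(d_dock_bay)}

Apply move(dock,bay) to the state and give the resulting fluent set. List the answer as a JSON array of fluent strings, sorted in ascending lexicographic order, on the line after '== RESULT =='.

Compute (S \ del) ∪ add:
  pre ⊆ S: {at(dock), open(d_dock_bay)} ⊆ S  — applicable
  S \ del = {have(k3), key_at(k2,store), locked(d_lab_hall), open(d_dock_bay)}
  ∪ add   = {at(bay), have(k3), key_at(k2,store), locked(d_lab_hall), open(d_dock_bay)}

== RESULT ==
["at(bay)", "have(k3)", "key_at(k2,store)", "locked(d_lab_hall)", "open(d_dock_bay)"]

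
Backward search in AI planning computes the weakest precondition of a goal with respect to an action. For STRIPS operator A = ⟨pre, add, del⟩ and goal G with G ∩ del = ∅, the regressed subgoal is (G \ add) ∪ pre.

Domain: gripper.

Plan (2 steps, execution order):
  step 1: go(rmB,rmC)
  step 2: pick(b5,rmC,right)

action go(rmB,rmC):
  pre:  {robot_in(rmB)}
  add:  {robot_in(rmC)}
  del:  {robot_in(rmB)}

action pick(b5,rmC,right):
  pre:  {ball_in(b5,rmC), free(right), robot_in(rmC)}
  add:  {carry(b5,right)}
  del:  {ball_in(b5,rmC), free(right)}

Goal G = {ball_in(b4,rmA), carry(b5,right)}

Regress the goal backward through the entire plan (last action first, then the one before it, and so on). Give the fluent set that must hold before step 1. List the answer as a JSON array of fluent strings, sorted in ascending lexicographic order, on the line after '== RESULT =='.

Work backward from the goal:
  through step 2 (pick(b5,rmC,right)): drop {carry(b5,right)}, keep {ball_in(b4,rmA)}, require {ball_in(b5,rmC), free(right), robot_in(rmC)}
    → {ball_in(b4,rmA), ball_in(b5,rmC), free(right), robot_in(rmC)}
  through step 1 (go(rmB,rmC)): drop {robot_in(rmC)}, keep {ball_in(b4,rmA), ball_in(b5,rmC), free(right)}, require {robot_in(rmB)}
    → {ball_in(b4,rmA), ball_in(b5,rmC), free(right), robot_in(rmB)}

== RESULT ==
["ball_in(b4,rmA)", "ball_in(b5,rmC)", "free(right)", "robot_in(rmB)"]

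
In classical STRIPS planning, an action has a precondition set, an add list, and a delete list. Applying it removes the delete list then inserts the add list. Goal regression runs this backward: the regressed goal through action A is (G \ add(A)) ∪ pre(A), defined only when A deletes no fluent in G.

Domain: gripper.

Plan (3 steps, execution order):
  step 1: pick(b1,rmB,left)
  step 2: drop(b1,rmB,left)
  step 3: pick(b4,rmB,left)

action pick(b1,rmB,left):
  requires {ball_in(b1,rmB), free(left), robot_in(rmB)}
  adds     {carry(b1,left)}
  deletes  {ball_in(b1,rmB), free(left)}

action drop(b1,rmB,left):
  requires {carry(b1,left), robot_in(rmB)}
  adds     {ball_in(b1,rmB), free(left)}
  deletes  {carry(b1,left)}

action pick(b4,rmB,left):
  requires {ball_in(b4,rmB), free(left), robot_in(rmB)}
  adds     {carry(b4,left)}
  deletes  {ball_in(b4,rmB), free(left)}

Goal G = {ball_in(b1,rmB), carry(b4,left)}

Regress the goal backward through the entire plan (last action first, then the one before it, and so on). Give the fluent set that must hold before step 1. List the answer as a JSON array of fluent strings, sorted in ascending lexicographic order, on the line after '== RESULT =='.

Regress step by step:
  through step 3 (pick(b4,rmB,left)): drop {carry(b4,left)}, keep {ball_in(b1,rmB)}, require {ball_in(b4,rmB), free(left), robot_in(rmB)}
    → {ball_in(b1,rmB), ball_in(b4,rmB), free(left), robot_in(rmB)}
  through step 2 (drop(b1,rmB,left)): drop {ball_in(b1,rmB), free(left)}, keep {ball_in(b4,rmB), robot_in(rmB)}, require {carry(b1,left), robot_in(rmB)}
    → {ball_in(b4,rmB), carry(b1,left), robot_in(rmB)}
  through step 1 (pick(b1,rmB,left)): drop {carry(b1,left)}, keep {ball_in(b4,rmB), robot_in(rmB)}, require {ball_in(b1,rmB), free(left), robot_in(rmB)}
    → {ball_in(b1,rmB), ball_in(b4,rmB), free(left), robot_in(rmB)}

== RESULT ==
["ball_in(b1,rmB)", "ball_in(b4,rmB)", "free(left)", "robot_in(rmB)"]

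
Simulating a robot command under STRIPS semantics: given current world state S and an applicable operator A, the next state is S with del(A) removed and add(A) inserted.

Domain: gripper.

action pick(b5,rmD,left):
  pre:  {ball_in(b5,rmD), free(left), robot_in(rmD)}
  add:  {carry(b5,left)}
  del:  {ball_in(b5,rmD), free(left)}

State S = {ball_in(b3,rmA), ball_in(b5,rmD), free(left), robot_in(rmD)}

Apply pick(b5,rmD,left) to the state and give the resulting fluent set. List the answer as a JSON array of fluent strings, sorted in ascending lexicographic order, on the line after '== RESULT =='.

Progress:
  pre ⊆ S: {ball_in(b5,rmD), free(left), robot_in(rmD)} ⊆ S  — applicable
  S \ del = {ball_in(b3,rmA), robot_in(rmD)}
  ∪ add   = {ball_in(b3,rmA), carry(b5,left), robot_in(rmD)}

== RESULT ==
["ball_in(b3,rmA)", "carry(b5,left)", "robot_in(rmD)"]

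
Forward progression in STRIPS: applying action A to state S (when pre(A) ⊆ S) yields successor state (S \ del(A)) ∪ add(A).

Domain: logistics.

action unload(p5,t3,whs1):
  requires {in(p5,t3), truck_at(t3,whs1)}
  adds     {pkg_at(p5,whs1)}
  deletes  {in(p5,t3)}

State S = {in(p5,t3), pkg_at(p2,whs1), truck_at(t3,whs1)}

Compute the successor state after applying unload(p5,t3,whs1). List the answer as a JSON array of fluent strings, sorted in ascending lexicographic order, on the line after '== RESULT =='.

Progress:
  pre ⊆ S: {in(p5,t3), truck_at(t3,whs1)} ⊆ S  — applicable
  S \ del = {pkg_at(p2,whs1), truck_at(t3,whs1)}
  ∪ add   = {pkg_at(p2,whs1), pkg_at(p5,whs1), truck_at(t3,whs1)}

== RESULT ==
["pkg_at(p2,whs1)", "pkg_at(p5,whs1)", "truck_at(t3,whs1)"]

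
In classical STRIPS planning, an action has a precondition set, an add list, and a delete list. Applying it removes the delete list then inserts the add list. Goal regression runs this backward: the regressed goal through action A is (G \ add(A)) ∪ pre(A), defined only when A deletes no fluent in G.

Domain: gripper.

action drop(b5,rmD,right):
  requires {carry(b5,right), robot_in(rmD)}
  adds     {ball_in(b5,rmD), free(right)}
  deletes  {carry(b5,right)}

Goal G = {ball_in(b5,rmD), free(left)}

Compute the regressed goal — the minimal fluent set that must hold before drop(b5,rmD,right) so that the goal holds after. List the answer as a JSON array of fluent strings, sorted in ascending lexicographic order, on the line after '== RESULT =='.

Compute (G \ add) ∪ pre:
  G ∩ del = {}  (empty — regression defined)
  G \ add = {ball_in(b5,rmD), free(left)} \ {ball_in(b5,rmD), free(right)} = {free(left)}
  ∪ pre   = {free(left)} ∪ {carry(b5,right), robot_in(rmD)}
          = {carry(b5,right), free(left), robot_in(rmD)}

== RESULT ==
["carry(b5,right)", "free(left)", "robot_in(rmD)"]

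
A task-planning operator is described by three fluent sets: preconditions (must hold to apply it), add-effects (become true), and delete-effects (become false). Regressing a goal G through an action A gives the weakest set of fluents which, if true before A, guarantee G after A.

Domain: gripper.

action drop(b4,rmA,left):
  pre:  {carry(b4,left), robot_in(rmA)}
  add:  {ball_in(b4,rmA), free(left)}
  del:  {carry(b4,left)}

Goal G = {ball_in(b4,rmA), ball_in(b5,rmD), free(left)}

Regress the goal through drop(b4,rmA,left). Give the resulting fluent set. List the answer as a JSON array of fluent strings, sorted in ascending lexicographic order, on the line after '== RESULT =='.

Regress:
  G ∩ del = {}  (empty — regression defined)
  G \ add = {ball_in(b4,rmA), ball_in(b5,rmD), free(left)} \ {ball_in(b4,rmA), free(left)} = {ball_in(b5,rmD)}
  ∪ pre   = {ball_in(b5,rmD)} ∪ {carry(b4,left), robot_in(rmA)}
          = {ball_in(b5,rmD), carry(b4,left), robot_in(rmA)}

== RESULT ==
["ball_in(b5,rmD)", "carry(b4,left)", "robot_in(rmA)"]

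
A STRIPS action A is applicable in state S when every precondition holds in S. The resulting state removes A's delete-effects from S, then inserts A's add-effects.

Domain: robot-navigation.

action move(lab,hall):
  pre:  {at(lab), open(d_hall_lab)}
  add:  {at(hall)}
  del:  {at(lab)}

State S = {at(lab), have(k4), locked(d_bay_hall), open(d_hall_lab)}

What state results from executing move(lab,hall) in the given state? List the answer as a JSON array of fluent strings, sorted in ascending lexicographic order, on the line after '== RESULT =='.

Compute (S \ del) ∪ add:
  pre ⊆ S: {at(lab), open(d_hall_lab)} ⊆ S  — applicable
  S \ del = {have(k4), locked(d_bay_hall), open(d_hall_lab)}
  ∪ add   = {at(hall), have(k4), locked(d_bay_hall), open(d_hall_lab)}

== RESULT ==
["at(hall)", "have(k4)", "locked(d_bay_hall)", "open(d_hall_lab)"]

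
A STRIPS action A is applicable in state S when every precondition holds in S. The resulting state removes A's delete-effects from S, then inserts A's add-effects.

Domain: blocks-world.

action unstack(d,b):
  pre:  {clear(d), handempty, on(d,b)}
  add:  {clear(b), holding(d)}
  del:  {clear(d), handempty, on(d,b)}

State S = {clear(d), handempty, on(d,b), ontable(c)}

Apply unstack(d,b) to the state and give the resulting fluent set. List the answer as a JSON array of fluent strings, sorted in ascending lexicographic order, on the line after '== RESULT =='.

Progress:
  pre ⊆ S: {clear(d), handempty, on(d,b)} ⊆ S  — applicable
  S \ del = {ontable(c)}
  ∪ add   = {clear(b), holding(d), ontable(c)}

== RESULT ==
["clear(b)", "holding(d)", "ontable(c)"]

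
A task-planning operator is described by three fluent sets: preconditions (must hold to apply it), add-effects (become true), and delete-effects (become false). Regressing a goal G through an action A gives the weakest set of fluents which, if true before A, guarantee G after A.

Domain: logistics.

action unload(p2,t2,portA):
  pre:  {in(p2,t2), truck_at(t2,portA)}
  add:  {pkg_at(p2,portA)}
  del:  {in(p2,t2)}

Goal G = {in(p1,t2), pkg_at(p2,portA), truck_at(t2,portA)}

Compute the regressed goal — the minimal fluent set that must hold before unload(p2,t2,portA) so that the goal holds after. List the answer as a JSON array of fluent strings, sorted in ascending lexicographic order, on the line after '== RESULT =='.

Regress:
  G ∩ del = {}  (empty — regression defined)
  G \ add = {in(p1,t2), pkg_at(p2,portA), truck_at(t2,portA)} \ {pkg_at(p2,portA)} = {in(p1,t2), truck_at(t2,portA)}
  ∪ pre   = {in(p1,t2), truck_at(t2,portA)} ∪ {in(p2,t2), truck_at(t2,portA)}
          = {in(p1,t2), in(p2,t2), truck_at(t2,portA)}

== RESULT ==
["in(p1,t2)", "in(p2,t2)", "truck_at(t2,portA)"]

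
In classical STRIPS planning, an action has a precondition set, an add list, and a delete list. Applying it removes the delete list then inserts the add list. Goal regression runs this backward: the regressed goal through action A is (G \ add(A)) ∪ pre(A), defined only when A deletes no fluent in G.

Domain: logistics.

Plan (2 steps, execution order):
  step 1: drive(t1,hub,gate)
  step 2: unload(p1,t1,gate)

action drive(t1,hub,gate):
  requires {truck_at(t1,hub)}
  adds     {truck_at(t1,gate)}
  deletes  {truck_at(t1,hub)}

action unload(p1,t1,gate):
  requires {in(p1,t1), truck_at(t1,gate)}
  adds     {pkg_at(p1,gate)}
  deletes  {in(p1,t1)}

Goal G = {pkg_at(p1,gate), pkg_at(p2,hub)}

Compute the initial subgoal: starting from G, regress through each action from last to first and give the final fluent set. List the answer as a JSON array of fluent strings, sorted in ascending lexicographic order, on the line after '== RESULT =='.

Work backward from the goal:
  through step 2 (unload(p1,t1,gate)): drop {pkg_at(p1,gate)}, keep {pkg_at(p2,hub)}, require {in(p1,t1), truck_at(t1,gate)}
    → {in(p1,t1), pkg_at(p2,hub), truck_at(t1,gate)}
  through step 1 (drive(t1,hub,gate)): drop {truck_at(t1,gate)}, keep {in(p1,t1), pkg_at(p2,hub)}, require {truck_at(t1,hub)}
    → {in(p1,t1), pkg_at(p2,hub), truck_at(t1,hub)}

== RESULT ==
["in(p1,t1)", "pkg_at(p2,hub)", "truck_at(t1,hub)"]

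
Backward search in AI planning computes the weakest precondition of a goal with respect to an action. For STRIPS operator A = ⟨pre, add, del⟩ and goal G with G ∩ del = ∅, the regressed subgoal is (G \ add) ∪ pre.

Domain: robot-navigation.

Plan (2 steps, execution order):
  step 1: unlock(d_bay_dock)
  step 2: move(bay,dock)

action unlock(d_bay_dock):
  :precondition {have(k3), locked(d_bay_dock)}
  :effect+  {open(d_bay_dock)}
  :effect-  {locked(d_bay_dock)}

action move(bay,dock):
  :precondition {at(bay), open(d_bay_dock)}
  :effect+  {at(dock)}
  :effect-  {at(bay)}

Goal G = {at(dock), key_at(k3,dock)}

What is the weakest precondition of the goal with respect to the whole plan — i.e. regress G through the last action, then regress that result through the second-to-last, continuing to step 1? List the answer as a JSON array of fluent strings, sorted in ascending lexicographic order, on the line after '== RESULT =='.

Regress step by step:
  through step 2 (move(bay,dock)): drop {at(dock)}, keep {key_at(k3,dock)}, require {at(bay), open(d_bay_dock)}
    → {at(bay), key_at(k3,dock), open(d_bay_dock)}
  through step 1 (unlock(d_bay_dock)): drop {open(d_bay_dock)}, keep {at(bay), key_at(k3,dock)}, require {have(k3), locked(d_bay_dock)}
    → {at(bay), have(k3), key_at(k3,dock), locked(d_bay_dock)}

== RESULT ==
["at(bay)", "have(k3)", "key_at(k3,dock)", "locked(d_bay_dock)"]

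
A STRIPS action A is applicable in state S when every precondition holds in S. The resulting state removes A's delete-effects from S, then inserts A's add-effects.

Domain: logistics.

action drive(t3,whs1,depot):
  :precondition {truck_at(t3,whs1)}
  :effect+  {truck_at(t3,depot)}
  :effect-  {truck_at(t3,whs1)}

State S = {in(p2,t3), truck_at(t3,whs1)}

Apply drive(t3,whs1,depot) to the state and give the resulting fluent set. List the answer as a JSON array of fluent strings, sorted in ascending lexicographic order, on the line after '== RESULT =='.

Progress:
  pre ⊆ S: {truck_at(t3,whs1)} ⊆ S  — applicable
  S \ del = {in(p2,t3)}
  ∪ add   = {in(p2,t3), truck_at(t3,depot)}

== RESULT ==
["in(p2,t3)", "truck_at(t3,depot)"]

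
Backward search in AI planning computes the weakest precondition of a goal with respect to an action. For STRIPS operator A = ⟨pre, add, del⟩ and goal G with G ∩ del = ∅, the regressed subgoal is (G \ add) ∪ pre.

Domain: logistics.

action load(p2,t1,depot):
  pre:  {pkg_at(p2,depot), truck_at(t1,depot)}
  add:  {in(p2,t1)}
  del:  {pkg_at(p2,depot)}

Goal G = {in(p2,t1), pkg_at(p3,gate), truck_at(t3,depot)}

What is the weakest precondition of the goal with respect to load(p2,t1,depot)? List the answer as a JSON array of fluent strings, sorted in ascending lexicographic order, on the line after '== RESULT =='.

Regress:
  G ∩ del = {}  (empty — regression defined)
  G \ add = {in(p2,t1), pkg_at(p3,gate), truck_at(t3,depot)} \ {in(p2,t1)} = {pkg_at(p3,gate), truck_at(t3,depot)}
  ∪ pre   = {pkg_at(p3,gate), truck_at(t3,depot)} ∪ {pkg_at(p2,depot), truck_at(t1,depot)}
          = {pkg_at(p2,depot), pkg_at(p3,gate), truck_at(t1,depot), truck_at(t3,depot)}

== RESULT ==
["pkg_at(p2,depot)", "pkg_at(p3,gate)", "truck_at(t1,depot)", "truck_at(t3,depot)"]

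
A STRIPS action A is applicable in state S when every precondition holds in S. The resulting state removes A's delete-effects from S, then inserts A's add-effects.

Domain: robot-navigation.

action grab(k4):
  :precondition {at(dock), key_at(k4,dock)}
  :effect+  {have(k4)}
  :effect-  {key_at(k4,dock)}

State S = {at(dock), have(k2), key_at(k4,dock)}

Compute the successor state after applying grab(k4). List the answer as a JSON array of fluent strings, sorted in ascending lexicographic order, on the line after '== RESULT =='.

Progress:
  pre ⊆ S: {at(dock), key_at(k4,dock)} ⊆ S  — applicable
  S \ del = {at(dock), have(k2)}
  ∪ add   = {at(dock), have(k2), have(k4)}

== RESULT ==
["at(dock)", "have(k2)", "have(k4)"]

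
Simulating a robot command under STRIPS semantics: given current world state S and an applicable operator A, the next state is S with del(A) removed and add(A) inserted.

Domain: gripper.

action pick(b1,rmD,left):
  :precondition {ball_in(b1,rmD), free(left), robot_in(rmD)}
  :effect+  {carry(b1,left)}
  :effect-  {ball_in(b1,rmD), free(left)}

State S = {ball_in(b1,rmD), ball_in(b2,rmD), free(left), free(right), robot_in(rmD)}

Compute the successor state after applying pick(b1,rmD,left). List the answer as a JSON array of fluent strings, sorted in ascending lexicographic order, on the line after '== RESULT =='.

Compute (S \ del) ∪ add:
  pre ⊆ S: {ball_in(b1,rmD), free(left), robot_in(rmD)} ⊆ S  — applicable
  S \ del = {ball_in(b2,rmD), free(right), robot_in(rmD)}
  ∪ add   = {ball_in(b2,rmD), carry(b1,left), free(right), robot_in(rmD)}

== RESULT ==
["ball_in(b2,rmD)", "carry(b1,left)", "free(right)", "robot_in(rmD)"]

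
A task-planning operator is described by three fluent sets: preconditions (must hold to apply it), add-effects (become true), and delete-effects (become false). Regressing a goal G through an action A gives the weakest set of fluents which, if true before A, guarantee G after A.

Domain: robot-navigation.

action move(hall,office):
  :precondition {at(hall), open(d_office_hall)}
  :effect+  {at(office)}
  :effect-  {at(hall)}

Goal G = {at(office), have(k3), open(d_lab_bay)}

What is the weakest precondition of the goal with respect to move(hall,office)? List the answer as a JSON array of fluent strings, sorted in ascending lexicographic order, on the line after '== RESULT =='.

Compute (G \ add) ∪ pre:
  G ∩ del = {}  (empty — regression defined)
  G \ add = {at(office), have(k3), open(d_lab_bay)} \ {at(office)} = {have(k3), open(d_lab_bay)}
  ∪ pre   = {have(k3), open(d_lab_bay)} ∪ {at(hall), open(d_office_hall)}
          = {at(hall), have(k3), open(d_lab_bay), open(d_office_hall)}

== RESULT ==
["at(hall)", "have(k3)", "open(d_lab_bay)", "open(d_office_hall)"]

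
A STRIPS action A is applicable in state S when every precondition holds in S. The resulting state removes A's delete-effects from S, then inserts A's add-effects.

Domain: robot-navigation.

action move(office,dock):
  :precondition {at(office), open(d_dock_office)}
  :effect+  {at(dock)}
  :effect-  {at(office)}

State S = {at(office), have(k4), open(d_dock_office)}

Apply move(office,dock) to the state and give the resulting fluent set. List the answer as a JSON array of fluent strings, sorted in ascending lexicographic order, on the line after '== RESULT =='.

Progress:
  pre ⊆ S: {at(office), open(d_dock_office)} ⊆ S  — applicable
  S \ del = {have(k4), open(d_dock_office)}
  ∪ add   = {at(dock), have(k4), open(d_dock_office)}

== RESULT ==
["at(dock)", "have(k4)", "open(d_dock_office)"]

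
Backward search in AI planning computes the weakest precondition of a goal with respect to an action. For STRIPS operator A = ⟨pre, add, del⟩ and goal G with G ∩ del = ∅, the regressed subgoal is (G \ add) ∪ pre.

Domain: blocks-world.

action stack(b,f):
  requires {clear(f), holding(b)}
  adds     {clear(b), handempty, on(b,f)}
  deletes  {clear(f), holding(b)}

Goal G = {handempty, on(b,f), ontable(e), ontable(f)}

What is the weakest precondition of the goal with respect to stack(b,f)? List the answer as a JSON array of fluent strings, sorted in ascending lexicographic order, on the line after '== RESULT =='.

Regress:
  G ∩ del = {}  (empty — regression defined)
  G \ add = {handempty, on(b,f), ontable(e), ontable(f)} \ {clear(b), handempty, on(b,f)} = {ontable(e), ontable(f)}
  ∪ pre   = {ontable(e), ontable(f)} ∪ {clear(f), holding(b)}
          = {clear(f), holding(b), ontable(e), ontable(f)}

== RESULT ==
["clear(f)", "holding(b)", "ontable(e)", "ontable(f)"]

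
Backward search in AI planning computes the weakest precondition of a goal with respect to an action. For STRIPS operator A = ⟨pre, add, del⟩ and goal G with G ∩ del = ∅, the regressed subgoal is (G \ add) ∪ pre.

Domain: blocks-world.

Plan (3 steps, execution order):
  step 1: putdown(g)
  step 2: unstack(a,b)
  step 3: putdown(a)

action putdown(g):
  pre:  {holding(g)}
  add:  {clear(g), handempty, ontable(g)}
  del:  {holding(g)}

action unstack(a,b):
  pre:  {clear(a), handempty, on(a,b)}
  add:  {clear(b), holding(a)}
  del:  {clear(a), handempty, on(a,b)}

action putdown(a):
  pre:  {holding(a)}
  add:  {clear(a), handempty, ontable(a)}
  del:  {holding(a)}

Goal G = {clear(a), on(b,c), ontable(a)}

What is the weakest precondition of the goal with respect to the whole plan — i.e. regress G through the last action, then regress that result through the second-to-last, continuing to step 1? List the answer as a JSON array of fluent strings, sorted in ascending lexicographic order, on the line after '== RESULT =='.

Work backward from the goal:
  through step 3 (putdown(a)): drop {clear(a), ontable(a)}, keep {on(b,c)}, require {holding(a)}
    → {holding(a), on(b,c)}
  through step 2 (unstack(a,b)): drop {holding(a)}, keep {on(b,c)}, require {clear(a), handempty, on(a,b)}
    → {clear(a), handempty, on(a,b), on(b,c)}
  through step 1 (putdown(g)): drop {handempty}, keep {clear(a), on(a,b), on(b,c)}, require {holding(g)}
    → {clear(a), holding(g), on(a,b), on(b,c)}

== RESULT ==
["clear(a)", "holding(g)", "on(a,b)", "on(b,c)"]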